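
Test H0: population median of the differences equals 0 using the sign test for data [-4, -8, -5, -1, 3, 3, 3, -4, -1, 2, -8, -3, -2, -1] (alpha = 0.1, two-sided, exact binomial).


Step 1: Discard zero differences. Original n = 14; n_eff = number of nonzero differences = 14.
Nonzero differences (with sign): -4, -8, -5, -1, +3, +3, +3, -4, -1, +2, -8, -3, -2, -1
Step 2: Count signs: positive = 4, negative = 10.
Step 3: Under H0: P(positive) = 0.5, so the number of positives S ~ Bin(14, 0.5).
Step 4: Two-sided exact p-value = sum of Bin(14,0.5) probabilities at or below the observed probability = 0.179565.
Step 5: alpha = 0.1. fail to reject H0.

n_eff = 14, pos = 4, neg = 10, p = 0.179565, fail to reject H0.


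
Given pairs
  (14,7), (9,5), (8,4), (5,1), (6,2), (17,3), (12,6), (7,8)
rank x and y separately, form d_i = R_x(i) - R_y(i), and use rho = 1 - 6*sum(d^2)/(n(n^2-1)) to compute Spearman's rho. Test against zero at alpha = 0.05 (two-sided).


Step 1: Rank x and y separately (midranks; no ties here).
rank(x): 14->7, 9->5, 8->4, 5->1, 6->2, 17->8, 12->6, 7->3
rank(y): 7->7, 5->5, 4->4, 1->1, 2->2, 3->3, 6->6, 8->8
Step 2: d_i = R_x(i) - R_y(i); compute d_i^2.
  (7-7)^2=0, (5-5)^2=0, (4-4)^2=0, (1-1)^2=0, (2-2)^2=0, (8-3)^2=25, (6-6)^2=0, (3-8)^2=25
sum(d^2) = 50.
Step 3: rho = 1 - 6*50 / (8*(8^2 - 1)) = 1 - 300/504 = 0.404762.
Step 4: Under H0, t = rho * sqrt((n-2)/(1-rho^2)) = 1.0842 ~ t(6).
Step 5: Two-sided p-value from the t-distribution with 6 df = 0.319889.
Step 6: alpha = 0.05. fail to reject H0.

rho = 0.4048, p = 0.319889, fail to reject H0 at alpha = 0.05.


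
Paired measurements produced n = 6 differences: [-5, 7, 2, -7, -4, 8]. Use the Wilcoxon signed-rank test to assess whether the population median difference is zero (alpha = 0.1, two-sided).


Step 1: Drop any zero differences (none here) and take |d_i|.
|d| = [5, 7, 2, 7, 4, 8]
Step 2: Midrank |d_i| (ties get averaged ranks).
ranks: |5|->3, |7|->4.5, |2|->1, |7|->4.5, |4|->2, |8|->6
Step 3: Attach original signs; sum ranks with positive sign and with negative sign.
W+ = 4.5 + 1 + 6 = 11.5
W- = 3 + 4.5 + 2 = 9.5
(Check: W+ + W- = 21 should equal n(n+1)/2 = 21.)
Step 4: Test statistic W = min(W+, W-) = 9.5.
Step 5: Ties in |d|, so use the tie-corrected normal approximation.
        E[W] = n(n+1)/4 = 6*7/4 = 10.5.
        Tie groups: |d|=7 (t=2); sum(t^3 - t) = 6.
        Var[W] = n(n+1)(2n+1)/24 - sum(t^3-t)/48 = 546/24 - 6/48 = 22.625.
        z = (W - E[W]) / sqrt(Var[W]) = (9.5 - 10.5) / 4.7566 = -0.2102.
        Two-sided p = 2*Phi(z) = 0.833484.
Step 6: alpha = 0.1. fail to reject H0.

W+ = 11.5, W- = 9.5, W = min = 9.5, p = 0.833484, fail to reject H0.


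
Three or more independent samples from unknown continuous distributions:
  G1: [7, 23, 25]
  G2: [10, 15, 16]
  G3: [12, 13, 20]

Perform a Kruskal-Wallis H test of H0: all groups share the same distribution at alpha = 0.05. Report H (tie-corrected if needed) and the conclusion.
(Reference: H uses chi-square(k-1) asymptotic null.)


Step 1: Combine all N = 9 observations and assign midranks.
sorted (value, group, rank): (7,G1,1), (10,G2,2), (12,G3,3), (13,G3,4), (15,G2,5), (16,G2,6), (20,G3,7), (23,G1,8), (25,G1,9)
Step 2: Sum ranks within each group.
R_1 = 18 (n_1 = 3)
R_2 = 13 (n_2 = 3)
R_3 = 14 (n_3 = 3)
Step 3: H = 12/(N(N+1)) * sum(R_i^2/n_i) - 3(N+1)
     = 12/(9*10) * (18^2/3 + 13^2/3 + 14^2/3) - 3*10
     = 0.133333 * 229.667 - 30
     = 0.622222.
Step 4: No ties, so H is used without correction.
Step 5: Under H0, H ~ chi^2(2); p-value = 0.732632.
Step 6: alpha = 0.05. fail to reject H0.

H = 0.6222, df = 2, p = 0.732632, fail to reject H0.


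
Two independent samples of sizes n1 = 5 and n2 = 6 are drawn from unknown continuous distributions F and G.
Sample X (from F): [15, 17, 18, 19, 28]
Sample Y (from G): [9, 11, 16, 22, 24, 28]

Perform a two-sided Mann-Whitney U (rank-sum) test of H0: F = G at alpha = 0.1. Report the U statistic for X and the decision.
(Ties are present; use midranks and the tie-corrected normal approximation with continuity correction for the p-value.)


Step 1: Combine and sort all 11 observations; assign midranks.
sorted (value, group): (9,Y), (11,Y), (15,X), (16,Y), (17,X), (18,X), (19,X), (22,Y), (24,Y), (28,X), (28,Y)
ranks: 9->1, 11->2, 15->3, 16->4, 17->5, 18->6, 19->7, 22->8, 24->9, 28->10.5, 28->10.5
Step 2: Rank sum for X: R1 = 3 + 5 + 6 + 7 + 10.5 = 31.5.
Step 3: U_X = R1 - n1(n1+1)/2 = 31.5 - 5*6/2 = 31.5 - 15 = 16.5.
       U_Y = n1*n2 - U_X = 30 - 16.5 = 13.5.
Step 4: Ties are present, so use the tie-corrected normal approximation (with continuity correction) for the p-value.
Step 5: p-value = 0.854805; compare to alpha = 0.1. fail to reject H0.

U_X = 16.5, p = 0.854805, fail to reject H0 at alpha = 0.1.


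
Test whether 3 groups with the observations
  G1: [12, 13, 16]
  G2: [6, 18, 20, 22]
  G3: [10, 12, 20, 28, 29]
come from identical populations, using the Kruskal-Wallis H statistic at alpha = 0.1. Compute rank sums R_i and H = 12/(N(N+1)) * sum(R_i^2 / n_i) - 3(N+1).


Step 1: Combine all N = 12 observations and assign midranks.
sorted (value, group, rank): (6,G2,1), (10,G3,2), (12,G1,3.5), (12,G3,3.5), (13,G1,5), (16,G1,6), (18,G2,7), (20,G2,8.5), (20,G3,8.5), (22,G2,10), (28,G3,11), (29,G3,12)
Step 2: Sum ranks within each group.
R_1 = 14.5 (n_1 = 3)
R_2 = 26.5 (n_2 = 4)
R_3 = 37 (n_3 = 5)
Step 3: H = 12/(N(N+1)) * sum(R_i^2/n_i) - 3(N+1)
     = 12/(12*13) * (14.5^2/3 + 26.5^2/4 + 37^2/5) - 3*13
     = 0.076923 * 519.446 - 39
     = 0.957372.
Step 4: Ties present; correction factor C = 1 - 12/(12^3 - 12) = 0.993007. Corrected H = 0.957372 / 0.993007 = 0.964114.
Step 5: Under H0, H ~ chi^2(2); p-value = 0.617512.
Step 6: alpha = 0.1. fail to reject H0.

H = 0.9641, df = 2, p = 0.617512, fail to reject H0.


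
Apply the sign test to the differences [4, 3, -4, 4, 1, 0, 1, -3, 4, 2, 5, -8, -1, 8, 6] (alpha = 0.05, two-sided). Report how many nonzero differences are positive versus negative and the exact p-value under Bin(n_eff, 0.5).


Step 1: Discard zero differences. Original n = 15; n_eff = number of nonzero differences = 14.
Nonzero differences (with sign): +4, +3, -4, +4, +1, +1, -3, +4, +2, +5, -8, -1, +8, +6
Step 2: Count signs: positive = 10, negative = 4.
Step 3: Under H0: P(positive) = 0.5, so the number of positives S ~ Bin(14, 0.5).
Step 4: Two-sided exact p-value = sum of Bin(14,0.5) probabilities at or below the observed probability = 0.179565.
Step 5: alpha = 0.05. fail to reject H0.

n_eff = 14, pos = 10, neg = 4, p = 0.179565, fail to reject H0.


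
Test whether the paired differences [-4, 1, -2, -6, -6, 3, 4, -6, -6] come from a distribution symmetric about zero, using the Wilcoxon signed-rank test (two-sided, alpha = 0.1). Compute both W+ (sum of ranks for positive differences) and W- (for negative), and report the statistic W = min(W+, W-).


Step 1: Drop any zero differences (none here) and take |d_i|.
|d| = [4, 1, 2, 6, 6, 3, 4, 6, 6]
Step 2: Midrank |d_i| (ties get averaged ranks).
ranks: |4|->4.5, |1|->1, |2|->2, |6|->7.5, |6|->7.5, |3|->3, |4|->4.5, |6|->7.5, |6|->7.5
Step 3: Attach original signs; sum ranks with positive sign and with negative sign.
W+ = 1 + 3 + 4.5 = 8.5
W- = 4.5 + 2 + 7.5 + 7.5 + 7.5 + 7.5 = 36.5
(Check: W+ + W- = 45 should equal n(n+1)/2 = 45.)
Step 4: Test statistic W = min(W+, W-) = 8.5.
Step 5: Ties in |d|, so use the tie-corrected normal approximation.
        E[W] = n(n+1)/4 = 9*10/4 = 22.5.
        Tie groups: |d|=4 (t=2), |d|=6 (t=4); sum(t^3 - t) = 66.
        Var[W] = n(n+1)(2n+1)/24 - sum(t^3-t)/48 = 1710/24 - 66/48 = 69.875.
        z = (W - E[W]) / sqrt(Var[W]) = (8.5 - 22.5) / 8.3591 = -1.6748.
        Two-sided p = 2*Phi(z) = 0.093970.
Step 6: alpha = 0.1. reject H0.

W+ = 8.5, W- = 36.5, W = min = 8.5, p = 0.093970, reject H0.


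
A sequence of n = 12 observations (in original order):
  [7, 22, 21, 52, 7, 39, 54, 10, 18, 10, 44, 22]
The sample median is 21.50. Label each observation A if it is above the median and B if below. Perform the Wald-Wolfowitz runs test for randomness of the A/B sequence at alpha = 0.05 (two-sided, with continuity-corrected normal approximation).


Step 1: Compute median = 21.50; label A = above, B = below.
Labels in order: BABABAABBBAA  (n_A = 6, n_B = 6)
Step 2: Count runs R = 8.
Step 3: Under H0 (random ordering), E[R] = 2*n_A*n_B/(n_A+n_B) + 1 = 2*6*6/12 + 1 = 7.0000.
        Var[R] = 2*n_A*n_B*(2*n_A*n_B - n_A - n_B) / ((n_A+n_B)^2 * (n_A+n_B-1)) = 4320/1584 = 2.7273.
        SD[R] = 1.6514.
Step 4: Continuity-corrected z = (R - 0.5 - E[R]) / SD[R] = (8 - 0.5 - 7.0000) / 1.6514 = 0.3028.
Step 5: Two-sided p-value via normal approximation = 2*(1 - Phi(|z|)) = 0.762069.
Step 6: alpha = 0.05. fail to reject H0.

R = 8, z = 0.3028, p = 0.762069, fail to reject H0.


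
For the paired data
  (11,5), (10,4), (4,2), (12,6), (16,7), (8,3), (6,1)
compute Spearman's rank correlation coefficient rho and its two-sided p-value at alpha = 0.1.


Step 1: Rank x and y separately (midranks; no ties here).
rank(x): 11->5, 10->4, 4->1, 12->6, 16->7, 8->3, 6->2
rank(y): 5->5, 4->4, 2->2, 6->6, 7->7, 3->3, 1->1
Step 2: d_i = R_x(i) - R_y(i); compute d_i^2.
  (5-5)^2=0, (4-4)^2=0, (1-2)^2=1, (6-6)^2=0, (7-7)^2=0, (3-3)^2=0, (2-1)^2=1
sum(d^2) = 2.
Step 3: rho = 1 - 6*2 / (7*(7^2 - 1)) = 1 - 12/336 = 0.964286.
Step 4: Under H0, t = rho * sqrt((n-2)/(1-rho^2)) = 8.1408 ~ t(5).
Step 5: Two-sided p-value from the t-distribution with 5 df = 0.000454.
Step 6: alpha = 0.1. reject H0.

rho = 0.9643, p = 0.000454, reject H0 at alpha = 0.1.


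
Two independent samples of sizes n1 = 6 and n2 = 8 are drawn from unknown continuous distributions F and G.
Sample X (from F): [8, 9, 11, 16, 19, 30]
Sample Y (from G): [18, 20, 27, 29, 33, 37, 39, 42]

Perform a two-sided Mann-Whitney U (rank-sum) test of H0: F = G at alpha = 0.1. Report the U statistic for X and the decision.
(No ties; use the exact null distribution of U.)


Step 1: Combine and sort all 14 observations; assign midranks.
sorted (value, group): (8,X), (9,X), (11,X), (16,X), (18,Y), (19,X), (20,Y), (27,Y), (29,Y), (30,X), (33,Y), (37,Y), (39,Y), (42,Y)
ranks: 8->1, 9->2, 11->3, 16->4, 18->5, 19->6, 20->7, 27->8, 29->9, 30->10, 33->11, 37->12, 39->13, 42->14
Step 2: Rank sum for X: R1 = 1 + 2 + 3 + 4 + 6 + 10 = 26.
Step 3: U_X = R1 - n1(n1+1)/2 = 26 - 6*7/2 = 26 - 21 = 5.
       U_Y = n1*n2 - U_X = 48 - 5 = 43.
Step 4: No ties, so the exact null distribution of U (based on enumerating the C(14,6) = 3003 equally likely rank assignments) gives the two-sided p-value.
Step 5: p-value = 0.012654; compare to alpha = 0.1. reject H0.

U_X = 5, p = 0.012654, reject H0 at alpha = 0.1.


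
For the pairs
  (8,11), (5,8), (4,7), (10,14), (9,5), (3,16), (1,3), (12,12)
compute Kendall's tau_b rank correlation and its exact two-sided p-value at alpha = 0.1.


Step 1: Enumerate the 28 unordered pairs (i,j) with i<j and classify each by sign(x_j-x_i) * sign(y_j-y_i).
  (1,2):dx=-3,dy=-3->C; (1,3):dx=-4,dy=-4->C; (1,4):dx=+2,dy=+3->C; (1,5):dx=+1,dy=-6->D
  (1,6):dx=-5,dy=+5->D; (1,7):dx=-7,dy=-8->C; (1,8):dx=+4,dy=+1->C; (2,3):dx=-1,dy=-1->C
  (2,4):dx=+5,dy=+6->C; (2,5):dx=+4,dy=-3->D; (2,6):dx=-2,dy=+8->D; (2,7):dx=-4,dy=-5->C
  (2,8):dx=+7,dy=+4->C; (3,4):dx=+6,dy=+7->C; (3,5):dx=+5,dy=-2->D; (3,6):dx=-1,dy=+9->D
  (3,7):dx=-3,dy=-4->C; (3,8):dx=+8,dy=+5->C; (4,5):dx=-1,dy=-9->C; (4,6):dx=-7,dy=+2->D
  (4,7):dx=-9,dy=-11->C; (4,8):dx=+2,dy=-2->D; (5,6):dx=-6,dy=+11->D; (5,7):dx=-8,dy=-2->C
  (5,8):dx=+3,dy=+7->C; (6,7):dx=-2,dy=-13->C; (6,8):dx=+9,dy=-4->D; (7,8):dx=+11,dy=+9->C
Step 2: C = 18, D = 10, total pairs = 28.
Step 3: tau = (C - D)/(n(n-1)/2) = (18 - 10)/28 = 0.285714.
Step 4: Exact two-sided p-value (enumerate n! = 40320 permutations of y under H0): p = 0.398760.
Step 5: alpha = 0.1. fail to reject H0.

tau_b = 0.2857 (C=18, D=10), p = 0.398760, fail to reject H0.


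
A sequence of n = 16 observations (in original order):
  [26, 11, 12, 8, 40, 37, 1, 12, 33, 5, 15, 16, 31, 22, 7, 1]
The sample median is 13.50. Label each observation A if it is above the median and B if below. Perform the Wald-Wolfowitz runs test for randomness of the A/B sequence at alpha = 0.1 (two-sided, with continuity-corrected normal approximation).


Step 1: Compute median = 13.50; label A = above, B = below.
Labels in order: ABBBAABBABAAAABB  (n_A = 8, n_B = 8)
Step 2: Count runs R = 8.
Step 3: Under H0 (random ordering), E[R] = 2*n_A*n_B/(n_A+n_B) + 1 = 2*8*8/16 + 1 = 9.0000.
        Var[R] = 2*n_A*n_B*(2*n_A*n_B - n_A - n_B) / ((n_A+n_B)^2 * (n_A+n_B-1)) = 14336/3840 = 3.7333.
        SD[R] = 1.9322.
Step 4: Continuity-corrected z = (R + 0.5 - E[R]) / SD[R] = (8 + 0.5 - 9.0000) / 1.9322 = -0.2588.
Step 5: Two-sided p-value via normal approximation = 2*(1 - Phi(|z|)) = 0.795809.
Step 6: alpha = 0.1. fail to reject H0.

R = 8, z = -0.2588, p = 0.795809, fail to reject H0.


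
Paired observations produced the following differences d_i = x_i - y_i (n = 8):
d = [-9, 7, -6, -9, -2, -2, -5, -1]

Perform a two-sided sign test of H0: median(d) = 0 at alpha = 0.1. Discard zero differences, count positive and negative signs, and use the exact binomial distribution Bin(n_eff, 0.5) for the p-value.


Step 1: Discard zero differences. Original n = 8; n_eff = number of nonzero differences = 8.
Nonzero differences (with sign): -9, +7, -6, -9, -2, -2, -5, -1
Step 2: Count signs: positive = 1, negative = 7.
Step 3: Under H0: P(positive) = 0.5, so the number of positives S ~ Bin(8, 0.5).
Step 4: Two-sided exact p-value = sum of Bin(8,0.5) probabilities at or below the observed probability = 0.070312.
Step 5: alpha = 0.1. reject H0.

n_eff = 8, pos = 1, neg = 7, p = 0.070312, reject H0.


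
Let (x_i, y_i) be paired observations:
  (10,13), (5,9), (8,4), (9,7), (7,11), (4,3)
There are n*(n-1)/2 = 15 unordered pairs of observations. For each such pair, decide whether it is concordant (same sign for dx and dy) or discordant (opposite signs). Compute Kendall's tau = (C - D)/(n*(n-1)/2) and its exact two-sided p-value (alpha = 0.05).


Step 1: Enumerate the 15 unordered pairs (i,j) with i<j and classify each by sign(x_j-x_i) * sign(y_j-y_i).
  (1,2):dx=-5,dy=-4->C; (1,3):dx=-2,dy=-9->C; (1,4):dx=-1,dy=-6->C; (1,5):dx=-3,dy=-2->C
  (1,6):dx=-6,dy=-10->C; (2,3):dx=+3,dy=-5->D; (2,4):dx=+4,dy=-2->D; (2,5):dx=+2,dy=+2->C
  (2,6):dx=-1,dy=-6->C; (3,4):dx=+1,dy=+3->C; (3,5):dx=-1,dy=+7->D; (3,6):dx=-4,dy=-1->C
  (4,5):dx=-2,dy=+4->D; (4,6):dx=-5,dy=-4->C; (5,6):dx=-3,dy=-8->C
Step 2: C = 11, D = 4, total pairs = 15.
Step 3: tau = (C - D)/(n(n-1)/2) = (11 - 4)/15 = 0.466667.
Step 4: Exact two-sided p-value (enumerate n! = 720 permutations of y under H0): p = 0.272222.
Step 5: alpha = 0.05. fail to reject H0.

tau_b = 0.4667 (C=11, D=4), p = 0.272222, fail to reject H0.


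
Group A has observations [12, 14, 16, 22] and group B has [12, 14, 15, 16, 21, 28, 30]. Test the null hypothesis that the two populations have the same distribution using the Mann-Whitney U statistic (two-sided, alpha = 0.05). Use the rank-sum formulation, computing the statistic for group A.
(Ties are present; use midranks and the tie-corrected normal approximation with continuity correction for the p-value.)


Step 1: Combine and sort all 11 observations; assign midranks.
sorted (value, group): (12,X), (12,Y), (14,X), (14,Y), (15,Y), (16,X), (16,Y), (21,Y), (22,X), (28,Y), (30,Y)
ranks: 12->1.5, 12->1.5, 14->3.5, 14->3.5, 15->5, 16->6.5, 16->6.5, 21->8, 22->9, 28->10, 30->11
Step 2: Rank sum for X: R1 = 1.5 + 3.5 + 6.5 + 9 = 20.5.
Step 3: U_X = R1 - n1(n1+1)/2 = 20.5 - 4*5/2 = 20.5 - 10 = 10.5.
       U_Y = n1*n2 - U_X = 28 - 10.5 = 17.5.
Step 4: Ties are present, so use the tie-corrected normal approximation (with continuity correction) for the p-value.
Step 5: p-value = 0.568100; compare to alpha = 0.05. fail to reject H0.

U_X = 10.5, p = 0.568100, fail to reject H0 at alpha = 0.05.


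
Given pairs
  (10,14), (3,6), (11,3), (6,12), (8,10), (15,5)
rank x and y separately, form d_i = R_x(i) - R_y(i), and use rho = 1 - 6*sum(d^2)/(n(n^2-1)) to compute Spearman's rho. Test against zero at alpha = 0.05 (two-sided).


Step 1: Rank x and y separately (midranks; no ties here).
rank(x): 10->4, 3->1, 11->5, 6->2, 8->3, 15->6
rank(y): 14->6, 6->3, 3->1, 12->5, 10->4, 5->2
Step 2: d_i = R_x(i) - R_y(i); compute d_i^2.
  (4-6)^2=4, (1-3)^2=4, (5-1)^2=16, (2-5)^2=9, (3-4)^2=1, (6-2)^2=16
sum(d^2) = 50.
Step 3: rho = 1 - 6*50 / (6*(6^2 - 1)) = 1 - 300/210 = -0.428571.
Step 4: Under H0, t = rho * sqrt((n-2)/(1-rho^2)) = -0.9487 ~ t(4).
Step 5: Two-sided p-value from the t-distribution with 4 df = 0.396501.
Step 6: alpha = 0.05. fail to reject H0.

rho = -0.4286, p = 0.396501, fail to reject H0 at alpha = 0.05.


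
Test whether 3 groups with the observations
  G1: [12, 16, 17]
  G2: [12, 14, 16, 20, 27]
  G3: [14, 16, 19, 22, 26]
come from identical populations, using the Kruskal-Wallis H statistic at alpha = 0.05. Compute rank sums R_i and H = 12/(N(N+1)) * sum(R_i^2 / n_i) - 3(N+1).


Step 1: Combine all N = 13 observations and assign midranks.
sorted (value, group, rank): (12,G1,1.5), (12,G2,1.5), (14,G2,3.5), (14,G3,3.5), (16,G1,6), (16,G2,6), (16,G3,6), (17,G1,8), (19,G3,9), (20,G2,10), (22,G3,11), (26,G3,12), (27,G2,13)
Step 2: Sum ranks within each group.
R_1 = 15.5 (n_1 = 3)
R_2 = 34 (n_2 = 5)
R_3 = 41.5 (n_3 = 5)
Step 3: H = 12/(N(N+1)) * sum(R_i^2/n_i) - 3(N+1)
     = 12/(13*14) * (15.5^2/3 + 34^2/5 + 41.5^2/5) - 3*14
     = 0.065934 * 655.733 - 42
     = 1.235165.
Step 4: Ties present; correction factor C = 1 - 36/(13^3 - 13) = 0.983516. Corrected H = 1.235165 / 0.983516 = 1.255866.
Step 5: Under H0, H ~ chi^2(2); p-value = 0.533694.
Step 6: alpha = 0.05. fail to reject H0.

H = 1.2559, df = 2, p = 0.533694, fail to reject H0.


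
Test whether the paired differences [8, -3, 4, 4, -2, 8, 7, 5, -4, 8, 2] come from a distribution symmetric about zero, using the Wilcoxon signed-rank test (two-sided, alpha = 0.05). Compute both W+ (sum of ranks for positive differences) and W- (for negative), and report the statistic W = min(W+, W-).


Step 1: Drop any zero differences (none here) and take |d_i|.
|d| = [8, 3, 4, 4, 2, 8, 7, 5, 4, 8, 2]
Step 2: Midrank |d_i| (ties get averaged ranks).
ranks: |8|->10, |3|->3, |4|->5, |4|->5, |2|->1.5, |8|->10, |7|->8, |5|->7, |4|->5, |8|->10, |2|->1.5
Step 3: Attach original signs; sum ranks with positive sign and with negative sign.
W+ = 10 + 5 + 5 + 10 + 8 + 7 + 10 + 1.5 = 56.5
W- = 3 + 1.5 + 5 = 9.5
(Check: W+ + W- = 66 should equal n(n+1)/2 = 66.)
Step 4: Test statistic W = min(W+, W-) = 9.5.
Step 5: Ties in |d|, so use the tie-corrected normal approximation.
        E[W] = n(n+1)/4 = 11*12/4 = 33.
        Tie groups: |d|=2 (t=2), |d|=4 (t=3), |d|=8 (t=3); sum(t^3 - t) = 54.
        Var[W] = n(n+1)(2n+1)/24 - sum(t^3-t)/48 = 3036/24 - 54/48 = 125.375.
        z = (W - E[W]) / sqrt(Var[W]) = (9.5 - 33) / 11.1971 = -2.0988.
        Two-sided p = 2*Phi(z) = 0.035838.
Step 6: alpha = 0.05. reject H0.

W+ = 56.5, W- = 9.5, W = min = 9.5, p = 0.035838, reject H0.


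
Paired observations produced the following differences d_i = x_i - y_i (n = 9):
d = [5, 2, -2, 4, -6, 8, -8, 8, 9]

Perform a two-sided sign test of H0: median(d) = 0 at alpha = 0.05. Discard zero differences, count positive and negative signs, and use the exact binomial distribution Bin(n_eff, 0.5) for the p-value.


Step 1: Discard zero differences. Original n = 9; n_eff = number of nonzero differences = 9.
Nonzero differences (with sign): +5, +2, -2, +4, -6, +8, -8, +8, +9
Step 2: Count signs: positive = 6, negative = 3.
Step 3: Under H0: P(positive) = 0.5, so the number of positives S ~ Bin(9, 0.5).
Step 4: Two-sided exact p-value = sum of Bin(9,0.5) probabilities at or below the observed probability = 0.507812.
Step 5: alpha = 0.05. fail to reject H0.

n_eff = 9, pos = 6, neg = 3, p = 0.507812, fail to reject H0.


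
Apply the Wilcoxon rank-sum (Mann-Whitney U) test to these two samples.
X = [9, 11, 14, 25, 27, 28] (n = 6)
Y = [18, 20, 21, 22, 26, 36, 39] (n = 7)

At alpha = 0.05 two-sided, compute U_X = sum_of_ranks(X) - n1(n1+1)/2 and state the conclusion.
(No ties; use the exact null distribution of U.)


Step 1: Combine and sort all 13 observations; assign midranks.
sorted (value, group): (9,X), (11,X), (14,X), (18,Y), (20,Y), (21,Y), (22,Y), (25,X), (26,Y), (27,X), (28,X), (36,Y), (39,Y)
ranks: 9->1, 11->2, 14->3, 18->4, 20->5, 21->6, 22->7, 25->8, 26->9, 27->10, 28->11, 36->12, 39->13
Step 2: Rank sum for X: R1 = 1 + 2 + 3 + 8 + 10 + 11 = 35.
Step 3: U_X = R1 - n1(n1+1)/2 = 35 - 6*7/2 = 35 - 21 = 14.
       U_Y = n1*n2 - U_X = 42 - 14 = 28.
Step 4: No ties, so the exact null distribution of U (based on enumerating the C(13,6) = 1716 equally likely rank assignments) gives the two-sided p-value.
Step 5: p-value = 0.365967; compare to alpha = 0.05. fail to reject H0.

U_X = 14, p = 0.365967, fail to reject H0 at alpha = 0.05.


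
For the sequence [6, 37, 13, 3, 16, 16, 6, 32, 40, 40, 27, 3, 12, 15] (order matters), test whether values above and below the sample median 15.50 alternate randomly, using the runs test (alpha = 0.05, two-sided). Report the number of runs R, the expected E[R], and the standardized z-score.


Step 1: Compute median = 15.50; label A = above, B = below.
Labels in order: BABBAABAAAABBB  (n_A = 7, n_B = 7)
Step 2: Count runs R = 7.
Step 3: Under H0 (random ordering), E[R] = 2*n_A*n_B/(n_A+n_B) + 1 = 2*7*7/14 + 1 = 8.0000.
        Var[R] = 2*n_A*n_B*(2*n_A*n_B - n_A - n_B) / ((n_A+n_B)^2 * (n_A+n_B-1)) = 8232/2548 = 3.2308.
        SD[R] = 1.7974.
Step 4: Continuity-corrected z = (R + 0.5 - E[R]) / SD[R] = (7 + 0.5 - 8.0000) / 1.7974 = -0.2782.
Step 5: Two-sided p-value via normal approximation = 2*(1 - Phi(|z|)) = 0.780879.
Step 6: alpha = 0.05. fail to reject H0.

R = 7, z = -0.2782, p = 0.780879, fail to reject H0.


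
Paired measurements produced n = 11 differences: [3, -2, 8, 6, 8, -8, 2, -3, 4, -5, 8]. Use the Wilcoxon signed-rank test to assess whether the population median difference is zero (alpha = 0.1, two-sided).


Step 1: Drop any zero differences (none here) and take |d_i|.
|d| = [3, 2, 8, 6, 8, 8, 2, 3, 4, 5, 8]
Step 2: Midrank |d_i| (ties get averaged ranks).
ranks: |3|->3.5, |2|->1.5, |8|->9.5, |6|->7, |8|->9.5, |8|->9.5, |2|->1.5, |3|->3.5, |4|->5, |5|->6, |8|->9.5
Step 3: Attach original signs; sum ranks with positive sign and with negative sign.
W+ = 3.5 + 9.5 + 7 + 9.5 + 1.5 + 5 + 9.5 = 45.5
W- = 1.5 + 9.5 + 3.5 + 6 = 20.5
(Check: W+ + W- = 66 should equal n(n+1)/2 = 66.)
Step 4: Test statistic W = min(W+, W-) = 20.5.
Step 5: Ties in |d|, so use the tie-corrected normal approximation.
        E[W] = n(n+1)/4 = 11*12/4 = 33.
        Tie groups: |d|=2 (t=2), |d|=3 (t=2), |d|=8 (t=4); sum(t^3 - t) = 72.
        Var[W] = n(n+1)(2n+1)/24 - sum(t^3-t)/48 = 3036/24 - 72/48 = 125.
        z = (W - E[W]) / sqrt(Var[W]) = (20.5 - 33) / 11.1803 = -1.1180.
        Two-sided p = 2*Phi(z) = 0.263552.
Step 6: alpha = 0.1. fail to reject H0.

W+ = 45.5, W- = 20.5, W = min = 20.5, p = 0.263552, fail to reject H0.


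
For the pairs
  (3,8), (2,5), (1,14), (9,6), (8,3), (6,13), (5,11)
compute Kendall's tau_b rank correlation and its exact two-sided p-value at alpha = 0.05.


Step 1: Enumerate the 21 unordered pairs (i,j) with i<j and classify each by sign(x_j-x_i) * sign(y_j-y_i).
  (1,2):dx=-1,dy=-3->C; (1,3):dx=-2,dy=+6->D; (1,4):dx=+6,dy=-2->D; (1,5):dx=+5,dy=-5->D
  (1,6):dx=+3,dy=+5->C; (1,7):dx=+2,dy=+3->C; (2,3):dx=-1,dy=+9->D; (2,4):dx=+7,dy=+1->C
  (2,5):dx=+6,dy=-2->D; (2,6):dx=+4,dy=+8->C; (2,7):dx=+3,dy=+6->C; (3,4):dx=+8,dy=-8->D
  (3,5):dx=+7,dy=-11->D; (3,6):dx=+5,dy=-1->D; (3,7):dx=+4,dy=-3->D; (4,5):dx=-1,dy=-3->C
  (4,6):dx=-3,dy=+7->D; (4,7):dx=-4,dy=+5->D; (5,6):dx=-2,dy=+10->D; (5,7):dx=-3,dy=+8->D
  (6,7):dx=-1,dy=-2->C
Step 2: C = 8, D = 13, total pairs = 21.
Step 3: tau = (C - D)/(n(n-1)/2) = (8 - 13)/21 = -0.238095.
Step 4: Exact two-sided p-value (enumerate n! = 5040 permutations of y under H0): p = 0.561905.
Step 5: alpha = 0.05. fail to reject H0.

tau_b = -0.2381 (C=8, D=13), p = 0.561905, fail to reject H0.


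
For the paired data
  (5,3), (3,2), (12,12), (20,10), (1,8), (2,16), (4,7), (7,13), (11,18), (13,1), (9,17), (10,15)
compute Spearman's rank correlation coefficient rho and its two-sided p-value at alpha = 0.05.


Step 1: Rank x and y separately (midranks; no ties here).
rank(x): 5->5, 3->3, 12->10, 20->12, 1->1, 2->2, 4->4, 7->6, 11->9, 13->11, 9->7, 10->8
rank(y): 3->3, 2->2, 12->7, 10->6, 8->5, 16->10, 7->4, 13->8, 18->12, 1->1, 17->11, 15->9
Step 2: d_i = R_x(i) - R_y(i); compute d_i^2.
  (5-3)^2=4, (3-2)^2=1, (10-7)^2=9, (12-6)^2=36, (1-5)^2=16, (2-10)^2=64, (4-4)^2=0, (6-8)^2=4, (9-12)^2=9, (11-1)^2=100, (7-11)^2=16, (8-9)^2=1
sum(d^2) = 260.
Step 3: rho = 1 - 6*260 / (12*(12^2 - 1)) = 1 - 1560/1716 = 0.090909.
Step 4: Under H0, t = rho * sqrt((n-2)/(1-rho^2)) = 0.2887 ~ t(10).
Step 5: Two-sided p-value from the t-distribution with 10 df = 0.778725.
Step 6: alpha = 0.05. fail to reject H0.

rho = 0.0909, p = 0.778725, fail to reject H0 at alpha = 0.05.


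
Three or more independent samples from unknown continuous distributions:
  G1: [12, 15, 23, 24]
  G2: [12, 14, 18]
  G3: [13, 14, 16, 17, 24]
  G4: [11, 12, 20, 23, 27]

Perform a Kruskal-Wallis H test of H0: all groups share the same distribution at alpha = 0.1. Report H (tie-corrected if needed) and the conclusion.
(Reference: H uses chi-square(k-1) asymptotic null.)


Step 1: Combine all N = 17 observations and assign midranks.
sorted (value, group, rank): (11,G4,1), (12,G1,3), (12,G2,3), (12,G4,3), (13,G3,5), (14,G2,6.5), (14,G3,6.5), (15,G1,8), (16,G3,9), (17,G3,10), (18,G2,11), (20,G4,12), (23,G1,13.5), (23,G4,13.5), (24,G1,15.5), (24,G3,15.5), (27,G4,17)
Step 2: Sum ranks within each group.
R_1 = 40 (n_1 = 4)
R_2 = 20.5 (n_2 = 3)
R_3 = 46 (n_3 = 5)
R_4 = 46.5 (n_4 = 5)
Step 3: H = 12/(N(N+1)) * sum(R_i^2/n_i) - 3(N+1)
     = 12/(17*18) * (40^2/4 + 20.5^2/3 + 46^2/5 + 46.5^2/5) - 3*18
     = 0.039216 * 1395.73 - 54
     = 0.734641.
Step 4: Ties present; correction factor C = 1 - 42/(17^3 - 17) = 0.991422. Corrected H = 0.734641 / 0.991422 = 0.740997.
Step 5: Under H0, H ~ chi^2(3); p-value = 0.863521.
Step 6: alpha = 0.1. fail to reject H0.

H = 0.7410, df = 3, p = 0.863521, fail to reject H0.


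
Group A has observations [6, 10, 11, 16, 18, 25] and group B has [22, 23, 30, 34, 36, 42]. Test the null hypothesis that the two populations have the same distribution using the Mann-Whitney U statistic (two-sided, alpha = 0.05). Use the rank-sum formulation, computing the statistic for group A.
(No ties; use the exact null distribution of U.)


Step 1: Combine and sort all 12 observations; assign midranks.
sorted (value, group): (6,X), (10,X), (11,X), (16,X), (18,X), (22,Y), (23,Y), (25,X), (30,Y), (34,Y), (36,Y), (42,Y)
ranks: 6->1, 10->2, 11->3, 16->4, 18->5, 22->6, 23->7, 25->8, 30->9, 34->10, 36->11, 42->12
Step 2: Rank sum for X: R1 = 1 + 2 + 3 + 4 + 5 + 8 = 23.
Step 3: U_X = R1 - n1(n1+1)/2 = 23 - 6*7/2 = 23 - 21 = 2.
       U_Y = n1*n2 - U_X = 36 - 2 = 34.
Step 4: No ties, so the exact null distribution of U (based on enumerating the C(12,6) = 924 equally likely rank assignments) gives the two-sided p-value.
Step 5: p-value = 0.008658; compare to alpha = 0.05. reject H0.

U_X = 2, p = 0.008658, reject H0 at alpha = 0.05.


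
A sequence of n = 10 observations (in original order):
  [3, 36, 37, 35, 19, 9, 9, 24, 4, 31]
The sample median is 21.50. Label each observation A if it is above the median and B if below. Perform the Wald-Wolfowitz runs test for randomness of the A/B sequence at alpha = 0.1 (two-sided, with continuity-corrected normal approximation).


Step 1: Compute median = 21.50; label A = above, B = below.
Labels in order: BAAABBBABA  (n_A = 5, n_B = 5)
Step 2: Count runs R = 6.
Step 3: Under H0 (random ordering), E[R] = 2*n_A*n_B/(n_A+n_B) + 1 = 2*5*5/10 + 1 = 6.0000.
        Var[R] = 2*n_A*n_B*(2*n_A*n_B - n_A - n_B) / ((n_A+n_B)^2 * (n_A+n_B-1)) = 2000/900 = 2.2222.
        SD[R] = 1.4907.
Step 4: R = E[R], so z = 0 with no continuity correction.
Step 5: Two-sided p-value via normal approximation = 2*(1 - Phi(|z|)) = 1.000000.
Step 6: alpha = 0.1. fail to reject H0.

R = 6, z = 0.0000, p = 1.000000, fail to reject H0.


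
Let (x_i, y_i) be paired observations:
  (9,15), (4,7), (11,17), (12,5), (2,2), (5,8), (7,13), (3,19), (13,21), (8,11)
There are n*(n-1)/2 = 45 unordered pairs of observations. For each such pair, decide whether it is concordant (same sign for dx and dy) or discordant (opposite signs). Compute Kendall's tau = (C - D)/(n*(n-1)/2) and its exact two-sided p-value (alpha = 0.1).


Step 1: Enumerate the 45 unordered pairs (i,j) with i<j and classify each by sign(x_j-x_i) * sign(y_j-y_i).
  (1,2):dx=-5,dy=-8->C; (1,3):dx=+2,dy=+2->C; (1,4):dx=+3,dy=-10->D; (1,5):dx=-7,dy=-13->C
  (1,6):dx=-4,dy=-7->C; (1,7):dx=-2,dy=-2->C; (1,8):dx=-6,dy=+4->D; (1,9):dx=+4,dy=+6->C
  (1,10):dx=-1,dy=-4->C; (2,3):dx=+7,dy=+10->C; (2,4):dx=+8,dy=-2->D; (2,5):dx=-2,dy=-5->C
  (2,6):dx=+1,dy=+1->C; (2,7):dx=+3,dy=+6->C; (2,8):dx=-1,dy=+12->D; (2,9):dx=+9,dy=+14->C
  (2,10):dx=+4,dy=+4->C; (3,4):dx=+1,dy=-12->D; (3,5):dx=-9,dy=-15->C; (3,6):dx=-6,dy=-9->C
  (3,7):dx=-4,dy=-4->C; (3,8):dx=-8,dy=+2->D; (3,9):dx=+2,dy=+4->C; (3,10):dx=-3,dy=-6->C
  (4,5):dx=-10,dy=-3->C; (4,6):dx=-7,dy=+3->D; (4,7):dx=-5,dy=+8->D; (4,8):dx=-9,dy=+14->D
  (4,9):dx=+1,dy=+16->C; (4,10):dx=-4,dy=+6->D; (5,6):dx=+3,dy=+6->C; (5,7):dx=+5,dy=+11->C
  (5,8):dx=+1,dy=+17->C; (5,9):dx=+11,dy=+19->C; (5,10):dx=+6,dy=+9->C; (6,7):dx=+2,dy=+5->C
  (6,8):dx=-2,dy=+11->D; (6,9):dx=+8,dy=+13->C; (6,10):dx=+3,dy=+3->C; (7,8):dx=-4,dy=+6->D
  (7,9):dx=+6,dy=+8->C; (7,10):dx=+1,dy=-2->D; (8,9):dx=+10,dy=+2->C; (8,10):dx=+5,dy=-8->D
  (9,10):dx=-5,dy=-10->C
Step 2: C = 31, D = 14, total pairs = 45.
Step 3: tau = (C - D)/(n(n-1)/2) = (31 - 14)/45 = 0.377778.
Step 4: Exact two-sided p-value (enumerate n! = 3628800 permutations of y under H0): p = 0.155742.
Step 5: alpha = 0.1. fail to reject H0.

tau_b = 0.3778 (C=31, D=14), p = 0.155742, fail to reject H0.


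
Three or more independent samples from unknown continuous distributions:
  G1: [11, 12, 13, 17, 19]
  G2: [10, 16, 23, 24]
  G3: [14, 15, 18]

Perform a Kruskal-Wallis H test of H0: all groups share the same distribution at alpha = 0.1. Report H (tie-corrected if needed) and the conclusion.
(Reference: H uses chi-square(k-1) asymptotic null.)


Step 1: Combine all N = 12 observations and assign midranks.
sorted (value, group, rank): (10,G2,1), (11,G1,2), (12,G1,3), (13,G1,4), (14,G3,5), (15,G3,6), (16,G2,7), (17,G1,8), (18,G3,9), (19,G1,10), (23,G2,11), (24,G2,12)
Step 2: Sum ranks within each group.
R_1 = 27 (n_1 = 5)
R_2 = 31 (n_2 = 4)
R_3 = 20 (n_3 = 3)
Step 3: H = 12/(N(N+1)) * sum(R_i^2/n_i) - 3(N+1)
     = 12/(12*13) * (27^2/5 + 31^2/4 + 20^2/3) - 3*13
     = 0.076923 * 519.383 - 39
     = 0.952564.
Step 4: No ties, so H is used without correction.
Step 5: Under H0, H ~ chi^2(2); p-value = 0.621088.
Step 6: alpha = 0.1. fail to reject H0.

H = 0.9526, df = 2, p = 0.621088, fail to reject H0.


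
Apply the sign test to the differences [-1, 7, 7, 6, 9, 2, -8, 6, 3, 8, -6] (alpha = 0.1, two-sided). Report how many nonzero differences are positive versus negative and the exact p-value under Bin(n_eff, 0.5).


Step 1: Discard zero differences. Original n = 11; n_eff = number of nonzero differences = 11.
Nonzero differences (with sign): -1, +7, +7, +6, +9, +2, -8, +6, +3, +8, -6
Step 2: Count signs: positive = 8, negative = 3.
Step 3: Under H0: P(positive) = 0.5, so the number of positives S ~ Bin(11, 0.5).
Step 4: Two-sided exact p-value = sum of Bin(11,0.5) probabilities at or below the observed probability = 0.226562.
Step 5: alpha = 0.1. fail to reject H0.

n_eff = 11, pos = 8, neg = 3, p = 0.226562, fail to reject H0.


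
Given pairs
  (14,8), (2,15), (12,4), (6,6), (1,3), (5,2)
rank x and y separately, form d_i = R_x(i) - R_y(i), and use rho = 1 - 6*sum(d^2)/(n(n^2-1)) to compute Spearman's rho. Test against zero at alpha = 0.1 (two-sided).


Step 1: Rank x and y separately (midranks; no ties here).
rank(x): 14->6, 2->2, 12->5, 6->4, 1->1, 5->3
rank(y): 8->5, 15->6, 4->3, 6->4, 3->2, 2->1
Step 2: d_i = R_x(i) - R_y(i); compute d_i^2.
  (6-5)^2=1, (2-6)^2=16, (5-3)^2=4, (4-4)^2=0, (1-2)^2=1, (3-1)^2=4
sum(d^2) = 26.
Step 3: rho = 1 - 6*26 / (6*(6^2 - 1)) = 1 - 156/210 = 0.257143.
Step 4: Under H0, t = rho * sqrt((n-2)/(1-rho^2)) = 0.5322 ~ t(4).
Step 5: Two-sided p-value from the t-distribution with 4 df = 0.622787.
Step 6: alpha = 0.1. fail to reject H0.

rho = 0.2571, p = 0.622787, fail to reject H0 at alpha = 0.1.


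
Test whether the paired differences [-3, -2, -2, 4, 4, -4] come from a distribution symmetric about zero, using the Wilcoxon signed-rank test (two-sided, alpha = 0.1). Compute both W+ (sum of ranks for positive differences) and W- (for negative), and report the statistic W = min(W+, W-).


Step 1: Drop any zero differences (none here) and take |d_i|.
|d| = [3, 2, 2, 4, 4, 4]
Step 2: Midrank |d_i| (ties get averaged ranks).
ranks: |3|->3, |2|->1.5, |2|->1.5, |4|->5, |4|->5, |4|->5
Step 3: Attach original signs; sum ranks with positive sign and with negative sign.
W+ = 5 + 5 = 10
W- = 3 + 1.5 + 1.5 + 5 = 11
(Check: W+ + W- = 21 should equal n(n+1)/2 = 21.)
Step 4: Test statistic W = min(W+, W-) = 10.
Step 5: Ties in |d|, so use the tie-corrected normal approximation.
        E[W] = n(n+1)/4 = 6*7/4 = 10.5.
        Tie groups: |d|=2 (t=2), |d|=4 (t=3); sum(t^3 - t) = 30.
        Var[W] = n(n+1)(2n+1)/24 - sum(t^3-t)/48 = 546/24 - 30/48 = 22.125.
        z = (W - E[W]) / sqrt(Var[W]) = (10 - 10.5) / 4.7037 = -0.1063.
        Two-sided p = 2*Phi(z) = 0.915345.
Step 6: alpha = 0.1. fail to reject H0.

W+ = 10, W- = 11, W = min = 10, p = 0.915345, fail to reject H0.


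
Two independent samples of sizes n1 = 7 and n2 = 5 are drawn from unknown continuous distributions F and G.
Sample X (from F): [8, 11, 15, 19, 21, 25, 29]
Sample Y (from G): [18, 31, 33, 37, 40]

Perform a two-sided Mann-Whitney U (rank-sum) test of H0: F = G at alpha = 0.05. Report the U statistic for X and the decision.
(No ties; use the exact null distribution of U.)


Step 1: Combine and sort all 12 observations; assign midranks.
sorted (value, group): (8,X), (11,X), (15,X), (18,Y), (19,X), (21,X), (25,X), (29,X), (31,Y), (33,Y), (37,Y), (40,Y)
ranks: 8->1, 11->2, 15->3, 18->4, 19->5, 21->6, 25->7, 29->8, 31->9, 33->10, 37->11, 40->12
Step 2: Rank sum for X: R1 = 1 + 2 + 3 + 5 + 6 + 7 + 8 = 32.
Step 3: U_X = R1 - n1(n1+1)/2 = 32 - 7*8/2 = 32 - 28 = 4.
       U_Y = n1*n2 - U_X = 35 - 4 = 31.
Step 4: No ties, so the exact null distribution of U (based on enumerating the C(12,7) = 792 equally likely rank assignments) gives the two-sided p-value.
Step 5: p-value = 0.030303; compare to alpha = 0.05. reject H0.

U_X = 4, p = 0.030303, reject H0 at alpha = 0.05.


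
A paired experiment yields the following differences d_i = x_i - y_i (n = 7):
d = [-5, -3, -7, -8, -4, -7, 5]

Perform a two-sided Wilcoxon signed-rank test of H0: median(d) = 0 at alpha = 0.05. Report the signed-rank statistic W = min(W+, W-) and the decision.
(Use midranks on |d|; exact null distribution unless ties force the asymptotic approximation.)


Step 1: Drop any zero differences (none here) and take |d_i|.
|d| = [5, 3, 7, 8, 4, 7, 5]
Step 2: Midrank |d_i| (ties get averaged ranks).
ranks: |5|->3.5, |3|->1, |7|->5.5, |8|->7, |4|->2, |7|->5.5, |5|->3.5
Step 3: Attach original signs; sum ranks with positive sign and with negative sign.
W+ = 3.5 = 3.5
W- = 3.5 + 1 + 5.5 + 7 + 2 + 5.5 = 24.5
(Check: W+ + W- = 28 should equal n(n+1)/2 = 28.)
Step 4: Test statistic W = min(W+, W-) = 3.5.
Step 5: Ties in |d|, so use the tie-corrected normal approximation.
        E[W] = n(n+1)/4 = 7*8/4 = 14.
        Tie groups: |d|=5 (t=2), |d|=7 (t=2); sum(t^3 - t) = 12.
        Var[W] = n(n+1)(2n+1)/24 - sum(t^3-t)/48 = 840/24 - 12/48 = 34.75.
        z = (W - E[W]) / sqrt(Var[W]) = (3.5 - 14) / 5.8949 = -1.7812.
        Two-sided p = 2*Phi(z) = 0.074880.
Step 6: alpha = 0.05. fail to reject H0.

W+ = 3.5, W- = 24.5, W = min = 3.5, p = 0.074880, fail to reject H0.


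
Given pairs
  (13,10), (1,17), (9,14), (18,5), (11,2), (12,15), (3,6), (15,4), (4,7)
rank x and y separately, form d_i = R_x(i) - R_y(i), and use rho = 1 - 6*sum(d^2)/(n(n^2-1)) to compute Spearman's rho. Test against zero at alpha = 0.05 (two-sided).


Step 1: Rank x and y separately (midranks; no ties here).
rank(x): 13->7, 1->1, 9->4, 18->9, 11->5, 12->6, 3->2, 15->8, 4->3
rank(y): 10->6, 17->9, 14->7, 5->3, 2->1, 15->8, 6->4, 4->2, 7->5
Step 2: d_i = R_x(i) - R_y(i); compute d_i^2.
  (7-6)^2=1, (1-9)^2=64, (4-7)^2=9, (9-3)^2=36, (5-1)^2=16, (6-8)^2=4, (2-4)^2=4, (8-2)^2=36, (3-5)^2=4
sum(d^2) = 174.
Step 3: rho = 1 - 6*174 / (9*(9^2 - 1)) = 1 - 1044/720 = -0.450000.
Step 4: Under H0, t = rho * sqrt((n-2)/(1-rho^2)) = -1.3332 ~ t(7).
Step 5: Two-sided p-value from the t-distribution with 7 df = 0.224216.
Step 6: alpha = 0.05. fail to reject H0.

rho = -0.4500, p = 0.224216, fail to reject H0 at alpha = 0.05.


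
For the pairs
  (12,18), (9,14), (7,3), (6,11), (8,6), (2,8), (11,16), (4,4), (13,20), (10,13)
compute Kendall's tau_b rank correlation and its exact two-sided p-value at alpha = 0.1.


Step 1: Enumerate the 45 unordered pairs (i,j) with i<j and classify each by sign(x_j-x_i) * sign(y_j-y_i).
  (1,2):dx=-3,dy=-4->C; (1,3):dx=-5,dy=-15->C; (1,4):dx=-6,dy=-7->C; (1,5):dx=-4,dy=-12->C
  (1,6):dx=-10,dy=-10->C; (1,7):dx=-1,dy=-2->C; (1,8):dx=-8,dy=-14->C; (1,9):dx=+1,dy=+2->C
  (1,10):dx=-2,dy=-5->C; (2,3):dx=-2,dy=-11->C; (2,4):dx=-3,dy=-3->C; (2,5):dx=-1,dy=-8->C
  (2,6):dx=-7,dy=-6->C; (2,7):dx=+2,dy=+2->C; (2,8):dx=-5,dy=-10->C; (2,9):dx=+4,dy=+6->C
  (2,10):dx=+1,dy=-1->D; (3,4):dx=-1,dy=+8->D; (3,5):dx=+1,dy=+3->C; (3,6):dx=-5,dy=+5->D
  (3,7):dx=+4,dy=+13->C; (3,8):dx=-3,dy=+1->D; (3,9):dx=+6,dy=+17->C; (3,10):dx=+3,dy=+10->C
  (4,5):dx=+2,dy=-5->D; (4,6):dx=-4,dy=-3->C; (4,7):dx=+5,dy=+5->C; (4,8):dx=-2,dy=-7->C
  (4,9):dx=+7,dy=+9->C; (4,10):dx=+4,dy=+2->C; (5,6):dx=-6,dy=+2->D; (5,7):dx=+3,dy=+10->C
  (5,8):dx=-4,dy=-2->C; (5,9):dx=+5,dy=+14->C; (5,10):dx=+2,dy=+7->C; (6,7):dx=+9,dy=+8->C
  (6,8):dx=+2,dy=-4->D; (6,9):dx=+11,dy=+12->C; (6,10):dx=+8,dy=+5->C; (7,8):dx=-7,dy=-12->C
  (7,9):dx=+2,dy=+4->C; (7,10):dx=-1,dy=-3->C; (8,9):dx=+9,dy=+16->C; (8,10):dx=+6,dy=+9->C
  (9,10):dx=-3,dy=-7->C
Step 2: C = 38, D = 7, total pairs = 45.
Step 3: tau = (C - D)/(n(n-1)/2) = (38 - 7)/45 = 0.688889.
Step 4: Exact two-sided p-value (enumerate n! = 3628800 permutations of y under H0): p = 0.004687.
Step 5: alpha = 0.1. reject H0.

tau_b = 0.6889 (C=38, D=7), p = 0.004687, reject H0.


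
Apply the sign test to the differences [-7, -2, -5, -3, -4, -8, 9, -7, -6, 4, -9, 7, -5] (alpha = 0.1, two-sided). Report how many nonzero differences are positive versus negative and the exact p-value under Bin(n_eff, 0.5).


Step 1: Discard zero differences. Original n = 13; n_eff = number of nonzero differences = 13.
Nonzero differences (with sign): -7, -2, -5, -3, -4, -8, +9, -7, -6, +4, -9, +7, -5
Step 2: Count signs: positive = 3, negative = 10.
Step 3: Under H0: P(positive) = 0.5, so the number of positives S ~ Bin(13, 0.5).
Step 4: Two-sided exact p-value = sum of Bin(13,0.5) probabilities at or below the observed probability = 0.092285.
Step 5: alpha = 0.1. reject H0.

n_eff = 13, pos = 3, neg = 10, p = 0.092285, reject H0.


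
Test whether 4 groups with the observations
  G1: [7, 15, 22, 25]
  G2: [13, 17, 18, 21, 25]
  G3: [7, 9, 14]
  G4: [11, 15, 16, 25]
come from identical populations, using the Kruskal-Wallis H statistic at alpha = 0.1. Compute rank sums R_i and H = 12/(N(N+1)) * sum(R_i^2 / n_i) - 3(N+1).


Step 1: Combine all N = 16 observations and assign midranks.
sorted (value, group, rank): (7,G1,1.5), (7,G3,1.5), (9,G3,3), (11,G4,4), (13,G2,5), (14,G3,6), (15,G1,7.5), (15,G4,7.5), (16,G4,9), (17,G2,10), (18,G2,11), (21,G2,12), (22,G1,13), (25,G1,15), (25,G2,15), (25,G4,15)
Step 2: Sum ranks within each group.
R_1 = 37 (n_1 = 4)
R_2 = 53 (n_2 = 5)
R_3 = 10.5 (n_3 = 3)
R_4 = 35.5 (n_4 = 4)
Step 3: H = 12/(N(N+1)) * sum(R_i^2/n_i) - 3(N+1)
     = 12/(16*17) * (37^2/4 + 53^2/5 + 10.5^2/3 + 35.5^2/4) - 3*17
     = 0.044118 * 1255.86 - 51
     = 4.405699.
Step 4: Ties present; correction factor C = 1 - 36/(16^3 - 16) = 0.991176. Corrected H = 4.405699 / 0.991176 = 4.444918.
Step 5: Under H0, H ~ chi^2(3); p-value = 0.217256.
Step 6: alpha = 0.1. fail to reject H0.

H = 4.4449, df = 3, p = 0.217256, fail to reject H0.
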